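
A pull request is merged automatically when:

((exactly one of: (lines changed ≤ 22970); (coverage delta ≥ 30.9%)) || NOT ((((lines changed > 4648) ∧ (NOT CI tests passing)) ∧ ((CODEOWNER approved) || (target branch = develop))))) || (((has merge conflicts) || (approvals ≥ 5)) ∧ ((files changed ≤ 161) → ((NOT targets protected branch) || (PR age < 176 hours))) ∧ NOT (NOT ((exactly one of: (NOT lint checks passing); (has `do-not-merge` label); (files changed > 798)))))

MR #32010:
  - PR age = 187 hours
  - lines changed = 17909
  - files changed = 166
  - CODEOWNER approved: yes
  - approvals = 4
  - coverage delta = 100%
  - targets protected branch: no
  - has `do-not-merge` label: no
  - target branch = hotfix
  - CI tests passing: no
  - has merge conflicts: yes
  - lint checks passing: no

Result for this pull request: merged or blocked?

Atomic conditions:
  lines changed ≤ 22970: 17909 ≤ 22970 is true
  coverage delta ≥ 30.9%: 100 ≥ 30.9 is true
  lines changed > 4648: 17909 > 4648 is true
  NOT CI tests passing: no → true
  CODEOWNER approved: yes → true
  target branch = develop: hotfix == develop is false
  has merge conflicts: yes → true
  approvals ≥ 5: 4 ≥ 5 is false
  files changed ≤ 161: 166 ≤ 161 is false
  NOT targets protected branch: no → true
  PR age < 176 hours: 187 < 176 is false
  NOT lint checks passing: no → true
  has `do-not-merge` label: no → false
  files changed > 798: 166 > 798 is false
Combine:
[1.1] exactly-one(true, true) = false
[1.2.1.1] true AND true = true
[1.2.1.2] true OR false = true
[1.2.1] true AND true = true
[1.2] NOT true = false
[1] false OR false = false
[2.1] true OR false = true
[2.2.2] true OR false = true
[2.2] false → true (antecedent false ⇒ implication holds) = true
[2.3.1.1] exactly-one(true, false, false) = true
[2.3.1] NOT true = false
[2.3] NOT false = true
[2] true AND true AND true = true
[root] false OR true = true
Overall: true → merged

Merged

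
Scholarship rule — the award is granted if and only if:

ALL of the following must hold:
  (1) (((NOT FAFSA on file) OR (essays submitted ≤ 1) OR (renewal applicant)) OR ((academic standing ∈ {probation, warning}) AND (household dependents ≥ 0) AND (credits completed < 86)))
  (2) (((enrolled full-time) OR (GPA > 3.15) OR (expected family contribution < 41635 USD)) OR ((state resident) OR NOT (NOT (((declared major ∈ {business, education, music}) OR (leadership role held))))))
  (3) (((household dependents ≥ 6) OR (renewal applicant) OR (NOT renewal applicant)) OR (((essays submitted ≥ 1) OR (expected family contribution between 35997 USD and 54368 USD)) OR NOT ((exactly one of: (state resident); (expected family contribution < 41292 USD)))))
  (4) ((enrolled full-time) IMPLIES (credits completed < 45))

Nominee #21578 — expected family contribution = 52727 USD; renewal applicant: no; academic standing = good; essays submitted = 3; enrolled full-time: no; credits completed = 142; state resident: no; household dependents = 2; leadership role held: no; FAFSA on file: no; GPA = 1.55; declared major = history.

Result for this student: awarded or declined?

Declined

Atomic conditions:
  NOT FAFSA on file: no → true
  essays submitted ≤ 1: 3 ≤ 1 is false
  renewal applicant: no → false
  academic standing ∈ {probation, warning}: good is not in the set → false
  household dependents ≥ 0: 2 ≥ 0 is true
  credits completed < 86: 142 < 86 is false
  enrolled full-time: no → false
  GPA > 3.15: 1.55 > 3.15 is false
  expected family contribution < 41635 USD: 52727 < 41635 is false
  state resident: no → false
  declared major ∈ {business, education, music}: history is not in the set → false
  leadership role held: no → false
  household dependents ≥ 6: 2 ≥ 6 is false
  NOT renewal applicant: no → true
  essays submitted ≥ 1: 3 ≥ 1 is true
  expected family contribution between 35997 USD and 54368 USD: 52727 in [35997, 54368] is true
  expected family contribution < 41292 USD: 52727 < 41292 is false
  credits completed < 45: 142 < 45 is false
Combine:
[1.1] true OR false OR false = true
[1.2] false AND true AND false = false
[1] true OR false = true
[2.1] false OR false OR false = false
[2.2.2.1.1] false OR false = false
[2.2.2.1] NOT false = true
[2.2.2] NOT true = false
[2.2] false OR false = false
[2] false OR false = false
[3.1] false OR false OR true = true
[3.2.1] true OR true = true
[3.2.2.1] exactly-one(false, false) = false
[3.2.2] NOT false = true
[3.2] true OR true = true
[3] true OR true = true
[4] false → false (antecedent false ⇒ implication holds) = true
[root] true AND false AND true AND true = false
Overall: false → declined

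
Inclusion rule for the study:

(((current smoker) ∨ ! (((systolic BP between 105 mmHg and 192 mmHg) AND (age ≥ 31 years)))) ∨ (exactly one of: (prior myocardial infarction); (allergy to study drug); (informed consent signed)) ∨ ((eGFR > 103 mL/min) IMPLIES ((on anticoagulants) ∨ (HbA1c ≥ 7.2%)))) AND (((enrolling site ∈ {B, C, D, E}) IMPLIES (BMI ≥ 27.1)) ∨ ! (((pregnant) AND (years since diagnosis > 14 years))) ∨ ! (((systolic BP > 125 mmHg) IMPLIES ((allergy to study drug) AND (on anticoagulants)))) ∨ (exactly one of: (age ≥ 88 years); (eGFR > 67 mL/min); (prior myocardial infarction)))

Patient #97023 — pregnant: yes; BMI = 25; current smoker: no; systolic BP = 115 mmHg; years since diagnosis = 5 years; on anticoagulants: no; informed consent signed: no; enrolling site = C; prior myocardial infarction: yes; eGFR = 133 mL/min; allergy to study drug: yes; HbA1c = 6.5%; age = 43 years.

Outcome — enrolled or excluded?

Atomic conditions:
  current smoker: no → false
  systolic BP between 105 mmHg and 192 mmHg: 115 in [105, 192] is true
  age ≥ 31 years: 43 ≥ 31 is true
  prior myocardial infarction: yes → true
  allergy to study drug: yes → true
  informed consent signed: no → false
  eGFR > 103 mL/min: 133 > 103 is true
  on anticoagulants: no → false
  HbA1c ≥ 7.2%: 6.5 ≥ 7.2 is false
  enrolling site ∈ {B, C, D, E}: C is in the set → true
  BMI ≥ 27.1: 25 ≥ 27.1 is false
  pregnant: yes → true
  years since diagnosis > 14 years: 5 > 14 is false
  systolic BP > 125 mmHg: 115 > 125 is false
  age ≥ 88 years: 43 ≥ 88 is false
  eGFR > 67 mL/min: 133 > 67 is true
Combine:
[1.1.2.1] true AND true = true
[1.1.2] NOT true = false
[1.1] false OR false = false
[1.2] exactly-one(true, true, false) = false
[1.3.2] false OR false = false
[1.3] true → false = false
[1] false OR false OR false = false
[2.1] true → false = false
[2.2.1] true AND false = false
[2.2] NOT false = true
[2.3.1.2] true AND false = false
[2.3.1] false → false (antecedent false ⇒ implication holds) = true
[2.3] NOT true = false
[2.4] exactly-one(false, true, true) = false
[2] false OR true OR false OR false = true
[root] false AND true = false
Overall: false → excluded

Excluded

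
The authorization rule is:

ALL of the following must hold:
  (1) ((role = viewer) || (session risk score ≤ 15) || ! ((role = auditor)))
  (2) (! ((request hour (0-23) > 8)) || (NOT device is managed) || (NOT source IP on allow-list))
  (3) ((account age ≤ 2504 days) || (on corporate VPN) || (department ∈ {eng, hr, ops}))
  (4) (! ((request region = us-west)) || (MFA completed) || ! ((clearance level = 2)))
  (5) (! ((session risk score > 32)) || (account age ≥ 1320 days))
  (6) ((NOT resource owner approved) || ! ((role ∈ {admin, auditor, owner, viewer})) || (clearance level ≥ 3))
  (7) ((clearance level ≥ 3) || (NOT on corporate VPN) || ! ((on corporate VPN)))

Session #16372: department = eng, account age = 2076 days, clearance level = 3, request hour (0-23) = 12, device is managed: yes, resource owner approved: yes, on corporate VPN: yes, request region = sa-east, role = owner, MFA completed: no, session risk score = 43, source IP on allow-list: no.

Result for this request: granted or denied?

Granted

Atomic conditions:
  role = viewer: owner == viewer is false
  session risk score ≤ 15: 43 ≤ 15 is false
  role = auditor: owner == auditor is false
  request hour (0-23) > 8: 12 > 8 is true
  NOT device is managed: yes → false
  NOT source IP on allow-list: no → true
  account age ≤ 2504 days: 2076 ≤ 2504 is true
  on corporate VPN: yes → true
  department ∈ {eng, hr, ops}: eng is in the set → true
  request region = us-west: sa-east == us-west is false
  MFA completed: no → false
  clearance level = 2: 3 == 2 is false
  session risk score > 32: 43 > 32 is true
  account age ≥ 1320 days: 2076 ≥ 1320 is true
  NOT resource owner approved: yes → false
  role ∈ {admin, auditor, owner, viewer}: owner is in the set → true
  clearance level ≥ 3: 3 ≥ 3 is true
  NOT on corporate VPN: yes → false
Combine:
[1.3] NOT false = true
[1] false OR false OR true = true
[2.1] NOT true = false
[2] false OR false OR true = true
[3] true OR true OR true = true
[4.1] NOT false = true
[4.3] NOT false = true
[4] true OR false OR true = true
[5.1] NOT true = false
[5] false OR true = true
[6.2] NOT true = false
[6] false OR false OR true = true
[7.3] NOT true = false
[7] true OR false OR false = true
[root] true AND true AND true AND true AND true AND true AND true = true
Overall: true → granted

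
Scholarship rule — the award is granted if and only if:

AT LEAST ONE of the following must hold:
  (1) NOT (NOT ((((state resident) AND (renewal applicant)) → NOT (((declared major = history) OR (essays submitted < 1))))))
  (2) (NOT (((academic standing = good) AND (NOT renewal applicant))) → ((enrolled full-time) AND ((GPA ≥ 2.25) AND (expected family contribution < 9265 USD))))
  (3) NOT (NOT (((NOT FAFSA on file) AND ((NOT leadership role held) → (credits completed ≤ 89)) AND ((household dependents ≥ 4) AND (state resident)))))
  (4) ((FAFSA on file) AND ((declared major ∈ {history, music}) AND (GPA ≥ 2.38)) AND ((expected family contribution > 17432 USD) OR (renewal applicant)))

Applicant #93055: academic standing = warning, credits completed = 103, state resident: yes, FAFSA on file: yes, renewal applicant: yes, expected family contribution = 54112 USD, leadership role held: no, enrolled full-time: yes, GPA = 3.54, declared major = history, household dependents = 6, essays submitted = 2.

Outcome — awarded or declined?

Atomic conditions:
  state resident: yes → true
  renewal applicant: yes → true
  declared major = history: history == history is true
  essays submitted < 1: 2 < 1 is false
  academic standing = good: warning == good is false
  NOT renewal applicant: yes → false
  enrolled full-time: yes → true
  GPA ≥ 2.25: 3.54 ≥ 2.25 is true
  expected family contribution < 9265 USD: 54112 < 9265 is false
  NOT FAFSA on file: yes → false
  NOT leadership role held: no → true
  credits completed ≤ 89: 103 ≤ 89 is false
  household dependents ≥ 4: 6 ≥ 4 is true
  FAFSA on file: yes → true
  declared major ∈ {history, music}: history is in the set → true
  GPA ≥ 2.38: 3.54 ≥ 2.38 is true
  expected family contribution > 17432 USD: 54112 > 17432 is true
Combine:
[1.1.1.1] true AND true = true
[1.1.1.2.1] true OR false = true
[1.1.1.2] NOT true = false
[1.1.1] true → false = false
[1.1] NOT false = true
[1] NOT true = false
[2.1.1] false AND false = false
[2.1] NOT false = true
[2.2.2] true AND false = false
[2.2] true AND false = false
[2] true → false = false
[3.1.1.2] true → false = false
[3.1.1.3] true AND true = true
[3.1.1] false AND false AND true = false
[3.1] NOT false = true
[3] NOT true = false
[4.2] true AND true = true
[4.3] true OR true = true
[4] true AND true AND true = true
[root] false OR false OR false OR true = true
Overall: true → awarded

Awarded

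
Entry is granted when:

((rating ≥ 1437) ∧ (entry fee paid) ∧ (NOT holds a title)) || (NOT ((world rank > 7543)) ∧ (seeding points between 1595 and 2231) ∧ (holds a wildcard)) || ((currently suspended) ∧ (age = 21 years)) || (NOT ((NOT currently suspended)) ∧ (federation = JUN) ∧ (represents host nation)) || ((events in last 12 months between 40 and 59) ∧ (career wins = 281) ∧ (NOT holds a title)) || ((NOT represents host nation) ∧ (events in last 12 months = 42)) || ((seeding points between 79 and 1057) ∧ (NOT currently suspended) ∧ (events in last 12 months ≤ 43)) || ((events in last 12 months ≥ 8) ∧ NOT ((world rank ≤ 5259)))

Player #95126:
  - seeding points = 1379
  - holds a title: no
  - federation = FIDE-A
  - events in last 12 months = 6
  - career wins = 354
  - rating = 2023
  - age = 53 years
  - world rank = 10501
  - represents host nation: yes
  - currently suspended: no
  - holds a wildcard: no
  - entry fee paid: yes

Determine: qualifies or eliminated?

Qualifies

Atomic conditions:
  rating ≥ 1437: 2023 ≥ 1437 is true
  entry fee paid: yes → true
  NOT holds a title: no → true
  world rank > 7543: 10501 > 7543 is true
  seeding points between 1595 and 2231: 1379 in [1595, 2231] is false
  holds a wildcard: no → false
  currently suspended: no → false
  age = 21 years: 53 == 21 is false
  NOT currently suspended: no → true
  federation = JUN: FIDE-A == JUN is false
  represents host nation: yes → true
  events in last 12 months between 40 and 59: 6 in [40, 59] is false
  career wins = 281: 354 == 281 is false
  NOT represents host nation: yes → false
  events in last 12 months = 42: 6 == 42 is false
  seeding points between 79 and 1057: 1379 in [79, 1057] is false
  events in last 12 months ≤ 43: 6 ≤ 43 is true
  events in last 12 months ≥ 8: 6 ≥ 8 is false
  world rank ≤ 5259: 10501 ≤ 5259 is false
Combine:
[1] true AND true AND true = true
[2.1] NOT true = false
[2] false AND false AND false = false
[3] false AND false = false
[4.1] NOT true = false
[4] false AND false AND true = false
[5] false AND false AND true = false
[6] false AND false = false
[7] false AND true AND true = false
[8.2] NOT false = true
[8] false AND true = false
[root] true OR false OR false OR false OR false OR false OR false OR false = true
Overall: true → qualifies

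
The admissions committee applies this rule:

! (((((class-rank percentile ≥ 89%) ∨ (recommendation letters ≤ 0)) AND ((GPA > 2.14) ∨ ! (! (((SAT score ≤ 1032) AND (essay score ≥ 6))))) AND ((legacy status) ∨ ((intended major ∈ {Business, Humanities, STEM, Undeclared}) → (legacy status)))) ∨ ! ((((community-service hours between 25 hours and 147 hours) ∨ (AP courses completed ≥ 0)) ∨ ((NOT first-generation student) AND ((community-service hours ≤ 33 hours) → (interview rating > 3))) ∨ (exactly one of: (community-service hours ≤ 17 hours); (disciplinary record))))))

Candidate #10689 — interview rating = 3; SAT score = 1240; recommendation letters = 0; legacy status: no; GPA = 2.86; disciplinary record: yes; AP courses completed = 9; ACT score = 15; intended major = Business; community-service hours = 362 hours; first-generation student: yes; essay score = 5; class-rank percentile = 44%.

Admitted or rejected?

Atomic conditions:
  class-rank percentile ≥ 89%: 44 ≥ 89 is false
  recommendation letters ≤ 0: 0 ≤ 0 is true
  GPA > 2.14: 2.86 > 2.14 is true
  SAT score ≤ 1032: 1240 ≤ 1032 is false
  essay score ≥ 6: 5 ≥ 6 is false
  legacy status: no → false
  intended major ∈ {Business, Humanities, STEM, Undeclared}: Business is in the set → true
  community-service hours between 25 hours and 147 hours: 362 in [25, 147] is false
  AP courses completed ≥ 0: 9 ≥ 0 is true
  NOT first-generation student: yes → false
  community-service hours ≤ 33 hours: 362 ≤ 33 is false
  interview rating > 3: 3 > 3 is false
  community-service hours ≤ 17 hours: 362 ≤ 17 is false
  disciplinary record: yes → true
Combine:
[1.1.1] false OR true = true
[1.1.2.2.1.1] false AND false = false
[1.1.2.2.1] NOT false = true
[1.1.2.2] NOT true = false
[1.1.2] true OR false = true
[1.1.3.2] true → false = false
[1.1.3] false OR false = false
[1.1] true AND true AND false = false
[1.2.1.1] false OR true = true
[1.2.1.2.2] false → false (antecedent false ⇒ implication holds) = true
[1.2.1.2] false AND true = false
[1.2.1.3] exactly-one(false, true) = true
[1.2.1] true OR false OR true = true
[1.2] NOT true = false
[1] false OR false = false
[root] NOT false = true
Overall: true → admitted

Admitted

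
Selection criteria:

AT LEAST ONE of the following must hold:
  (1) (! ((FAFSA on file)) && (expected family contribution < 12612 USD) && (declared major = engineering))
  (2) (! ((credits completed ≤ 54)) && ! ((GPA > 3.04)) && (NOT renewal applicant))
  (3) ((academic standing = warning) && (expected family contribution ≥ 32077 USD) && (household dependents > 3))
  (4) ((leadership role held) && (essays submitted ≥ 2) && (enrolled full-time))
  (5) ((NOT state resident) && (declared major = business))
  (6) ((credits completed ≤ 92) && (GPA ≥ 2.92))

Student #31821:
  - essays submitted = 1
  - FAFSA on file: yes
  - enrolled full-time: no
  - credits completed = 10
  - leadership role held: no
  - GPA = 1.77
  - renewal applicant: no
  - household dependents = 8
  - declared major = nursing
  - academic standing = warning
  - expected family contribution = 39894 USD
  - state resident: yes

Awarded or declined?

Atomic conditions:
  FAFSA on file: yes → true
  expected family contribution < 12612 USD: 39894 < 12612 is false
  declared major = engineering: nursing == engineering is false
  credits completed ≤ 54: 10 ≤ 54 is true
  GPA > 3.04: 1.77 > 3.04 is false
  NOT renewal applicant: no → true
  academic standing = warning: warning == warning is true
  expected family contribution ≥ 32077 USD: 39894 ≥ 32077 is true
  household dependents > 3: 8 > 3 is true
  leadership role held: no → false
  essays submitted ≥ 2: 1 ≥ 2 is false
  enrolled full-time: no → false
  NOT state resident: yes → false
  declared major = business: nursing == business is false
  credits completed ≤ 92: 10 ≤ 92 is true
  GPA ≥ 2.92: 1.77 ≥ 2.92 is false
Combine:
[1.1] NOT true = false
[1] false AND false AND false = false
[2.1] NOT true = false
[2.2] NOT false = true
[2] false AND true AND true = false
[3] true AND true AND true = true
[4] false AND false AND false = false
[5] false AND false = false
[6] true AND false = false
[root] false OR false OR true OR false OR false OR false = true
Overall: true → awarded

Awarded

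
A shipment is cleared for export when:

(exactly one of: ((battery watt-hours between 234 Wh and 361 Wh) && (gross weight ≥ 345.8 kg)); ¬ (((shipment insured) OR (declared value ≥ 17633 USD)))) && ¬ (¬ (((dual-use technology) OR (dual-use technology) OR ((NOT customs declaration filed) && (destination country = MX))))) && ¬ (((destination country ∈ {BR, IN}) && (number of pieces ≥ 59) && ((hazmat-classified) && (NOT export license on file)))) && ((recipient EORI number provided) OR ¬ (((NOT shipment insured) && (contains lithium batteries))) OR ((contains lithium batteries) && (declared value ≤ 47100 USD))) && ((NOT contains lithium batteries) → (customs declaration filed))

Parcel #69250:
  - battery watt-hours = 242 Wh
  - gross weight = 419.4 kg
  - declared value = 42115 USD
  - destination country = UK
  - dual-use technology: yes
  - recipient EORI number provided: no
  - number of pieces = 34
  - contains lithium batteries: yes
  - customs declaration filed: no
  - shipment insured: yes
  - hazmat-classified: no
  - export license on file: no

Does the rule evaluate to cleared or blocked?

Cleared

Atomic conditions:
  battery watt-hours between 234 Wh and 361 Wh: 242 in [234, 361] is true
  gross weight ≥ 345.8 kg: 419.4 ≥ 345.8 is true
  shipment insured: yes → true
  declared value ≥ 17633 USD: 42115 ≥ 17633 is true
  dual-use technology: yes → true
  NOT customs declaration filed: no → true
  destination country = MX: UK == MX is false
  destination country ∈ {BR, IN}: UK is not in the set → false
  number of pieces ≥ 59: 34 ≥ 59 is false
  hazmat-classified: no → false
  NOT export license on file: no → true
  recipient EORI number provided: no → false
  NOT shipment insured: yes → false
  contains lithium batteries: yes → true
  declared value ≤ 47100 USD: 42115 ≤ 47100 is true
  NOT contains lithium batteries: yes → false
  customs declaration filed: no → false
Combine:
[1.1] true AND true = true
[1.2.1] true OR true = true
[1.2] NOT true = false
[1] exactly-one(true, false) = true
[2.1.1.3] true AND false = false
[2.1.1] true OR true OR false = true
[2.1] NOT true = false
[2] NOT false = true
[3.1.3] false AND true = false
[3.1] false AND false AND false = false
[3] NOT false = true
[4.2.1] false AND true = false
[4.2] NOT false = true
[4.3] true AND true = true
[4] false OR true OR true = true
[5] false → false (antecedent false ⇒ implication holds) = true
[root] true AND true AND true AND true AND true = true
Overall: true → cleared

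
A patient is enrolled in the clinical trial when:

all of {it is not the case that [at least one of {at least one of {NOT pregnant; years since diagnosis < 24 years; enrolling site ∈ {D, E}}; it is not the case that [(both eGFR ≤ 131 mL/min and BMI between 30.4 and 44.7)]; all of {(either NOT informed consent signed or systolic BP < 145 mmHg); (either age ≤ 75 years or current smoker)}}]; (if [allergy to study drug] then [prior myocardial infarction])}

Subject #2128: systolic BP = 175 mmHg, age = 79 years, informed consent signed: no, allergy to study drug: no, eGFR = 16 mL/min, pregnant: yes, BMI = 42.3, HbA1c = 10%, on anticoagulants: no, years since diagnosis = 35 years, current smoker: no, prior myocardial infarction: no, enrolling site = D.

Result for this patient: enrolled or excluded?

Excluded

Atomic conditions:
  NOT pregnant: yes → false
  years since diagnosis < 24 years: 35 < 24 is false
  enrolling site ∈ {D, E}: D is in the set → true
  eGFR ≤ 131 mL/min: 16 ≤ 131 is true
  BMI between 30.4 and 44.7: 42.3 in [30.4, 44.7] is true
  NOT informed consent signed: no → true
  systolic BP < 145 mmHg: 175 < 145 is false
  age ≤ 75 years: 79 ≤ 75 is false
  current smoker: no → false
  allergy to study drug: no → false
  prior myocardial infarction: no → false
Combine:
[1.1.1] false OR false OR true = true
[1.1.2.1] true AND true = true
[1.1.2] NOT true = false
[1.1.3.1] true OR false = true
[1.1.3.2] false OR false = false
[1.1.3] true AND false = false
[1.1] true OR false OR false = true
[1] NOT true = false
[2] false → false (antecedent false ⇒ implication holds) = true
[root] false AND true = false
Overall: false → excluded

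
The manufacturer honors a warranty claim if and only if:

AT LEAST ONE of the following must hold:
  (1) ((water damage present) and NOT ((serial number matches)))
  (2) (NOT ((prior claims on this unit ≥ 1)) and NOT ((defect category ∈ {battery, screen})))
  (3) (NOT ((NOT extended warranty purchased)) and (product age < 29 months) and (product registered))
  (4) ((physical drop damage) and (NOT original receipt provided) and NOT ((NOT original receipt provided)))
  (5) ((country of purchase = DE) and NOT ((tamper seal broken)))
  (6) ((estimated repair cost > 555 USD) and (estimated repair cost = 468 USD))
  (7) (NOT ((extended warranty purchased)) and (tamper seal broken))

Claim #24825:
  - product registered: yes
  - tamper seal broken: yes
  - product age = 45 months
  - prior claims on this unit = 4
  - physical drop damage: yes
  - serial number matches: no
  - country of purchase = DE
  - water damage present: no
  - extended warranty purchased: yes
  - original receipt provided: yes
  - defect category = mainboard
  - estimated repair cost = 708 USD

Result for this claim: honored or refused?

Atomic conditions:
  water damage present: no → false
  serial number matches: no → false
  prior claims on this unit ≥ 1: 4 ≥ 1 is true
  defect category ∈ {battery, screen}: mainboard is not in the set → false
  NOT extended warranty purchased: yes → false
  product age < 29 months: 45 < 29 is false
  product registered: yes → true
  physical drop damage: yes → true
  NOT original receipt provided: yes → false
  country of purchase = DE: DE == DE is true
  tamper seal broken: yes → true
  estimated repair cost > 555 USD: 708 > 555 is true
  estimated repair cost = 468 USD: 708 == 468 is false
  extended warranty purchased: yes → true
Combine:
[1.2] NOT false = true
[1] false AND true = false
[2.1] NOT true = false
[2.2] NOT false = true
[2] false AND true = false
[3.1] NOT false = true
[3] true AND false AND true = false
[4.3] NOT false = true
[4] true AND false AND true = false
[5.2] NOT true = false
[5] true AND false = false
[6] true AND false = false
[7.1] NOT true = false
[7] false AND true = false
[root] false OR false OR false OR false OR false OR false OR false = false
Overall: false → refused

Refused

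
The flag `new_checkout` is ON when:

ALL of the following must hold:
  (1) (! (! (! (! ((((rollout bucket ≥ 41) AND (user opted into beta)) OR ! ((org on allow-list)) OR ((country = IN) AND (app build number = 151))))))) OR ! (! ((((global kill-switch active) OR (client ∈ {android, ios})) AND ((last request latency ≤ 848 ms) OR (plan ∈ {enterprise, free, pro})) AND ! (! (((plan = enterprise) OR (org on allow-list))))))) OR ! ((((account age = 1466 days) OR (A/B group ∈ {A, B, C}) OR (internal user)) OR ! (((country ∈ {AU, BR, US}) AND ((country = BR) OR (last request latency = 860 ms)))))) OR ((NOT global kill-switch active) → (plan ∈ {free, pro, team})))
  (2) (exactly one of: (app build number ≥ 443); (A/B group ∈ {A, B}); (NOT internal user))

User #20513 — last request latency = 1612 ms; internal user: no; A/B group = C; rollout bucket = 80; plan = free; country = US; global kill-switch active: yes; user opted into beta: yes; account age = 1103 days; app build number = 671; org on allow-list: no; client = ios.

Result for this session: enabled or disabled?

Atomic conditions:
  rollout bucket ≥ 41: 80 ≥ 41 is true
  user opted into beta: yes → true
  org on allow-list: no → false
  country = IN: US == IN is false
  app build number = 151: 671 == 151 is false
  global kill-switch active: yes → true
  client ∈ {android, ios}: ios is in the set → true
  last request latency ≤ 848 ms: 1612 ≤ 848 is false
  plan ∈ {enterprise, free, pro}: free is in the set → true
  plan = enterprise: free == enterprise is false
  account age = 1466 days: 1103 == 1466 is false
  A/B group ∈ {A, B, C}: C is in the set → true
  internal user: no → false
  country ∈ {AU, BR, US}: US is in the set → true
  country = BR: US == BR is false
  last request latency = 860 ms: 1612 == 860 is false
  NOT global kill-switch active: yes → false
  plan ∈ {free, pro, team}: free is in the set → true
  app build number ≥ 443: 671 ≥ 443 is true
  A/B group ∈ {A, B}: C is not in the set → false
  NOT internal user: no → true
Combine:
[1.1.1.1.1.1.1] true AND true = true
[1.1.1.1.1.1.2] NOT false = true
[1.1.1.1.1.1.3] false AND false = false
[1.1.1.1.1.1] true OR true OR false = true
[1.1.1.1.1] NOT true = false
[1.1.1.1] NOT false = true
[1.1.1] NOT true = false
[1.1] NOT false = true
[1.2.1.1.1] true OR true = true
[1.2.1.1.2] false OR true = true
[1.2.1.1.3.1.1] false OR false = false
[1.2.1.1.3.1] NOT false = true
[1.2.1.1.3] NOT true = false
[1.2.1.1] true AND true AND false = false
[1.2.1] NOT false = true
[1.2] NOT true = false
[1.3.1.1] false OR true OR false = true
[1.3.1.2.1.2] false OR false = false
[1.3.1.2.1] true AND false = false
[1.3.1.2] NOT false = true
[1.3.1] true OR true = true
[1.3] NOT true = false
[1.4] false → true (antecedent false ⇒ implication holds) = true
[1] true OR false OR false OR true = true
[2] exactly-one(true, false, true) = false
[root] true AND false = false
Overall: false → disabled

Disabled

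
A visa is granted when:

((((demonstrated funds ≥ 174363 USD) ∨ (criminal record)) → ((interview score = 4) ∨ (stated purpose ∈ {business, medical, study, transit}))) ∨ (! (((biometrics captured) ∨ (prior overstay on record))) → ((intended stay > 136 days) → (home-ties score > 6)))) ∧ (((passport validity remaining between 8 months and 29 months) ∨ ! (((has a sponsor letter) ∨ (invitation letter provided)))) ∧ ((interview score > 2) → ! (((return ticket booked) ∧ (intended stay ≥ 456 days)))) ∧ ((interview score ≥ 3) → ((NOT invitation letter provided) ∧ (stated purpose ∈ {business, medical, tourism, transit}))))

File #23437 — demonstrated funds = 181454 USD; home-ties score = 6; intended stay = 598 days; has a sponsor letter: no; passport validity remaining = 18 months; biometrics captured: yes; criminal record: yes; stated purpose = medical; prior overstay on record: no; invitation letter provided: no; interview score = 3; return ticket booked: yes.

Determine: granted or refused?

Refused

Atomic conditions:
  demonstrated funds ≥ 174363 USD: 181454 ≥ 174363 is true
  criminal record: yes → true
  interview score = 4: 3 == 4 is false
  stated purpose ∈ {business, medical, study, transit}: medical is in the set → true
  biometrics captured: yes → true
  prior overstay on record: no → false
  intended stay > 136 days: 598 > 136 is true
  home-ties score > 6: 6 > 6 is false
  passport validity remaining between 8 months and 29 months: 18 in [8, 29] is true
  has a sponsor letter: no → false
  invitation letter provided: no → false
  interview score > 2: 3 > 2 is true
  return ticket booked: yes → true
  intended stay ≥ 456 days: 598 ≥ 456 is true
  interview score ≥ 3: 3 ≥ 3 is true
  NOT invitation letter provided: no → true
  stated purpose ∈ {business, medical, tourism, transit}: medical is in the set → true
Combine:
[1.1.1] true OR true = true
[1.1.2] false OR true = true
[1.1] true → true = true
[1.2.1.1] true OR false = true
[1.2.1] NOT true = false
[1.2.2] true → false = false
[1.2] false → false (antecedent false ⇒ implication holds) = true
[1] true OR true = true
[2.1.2.1] false OR false = false
[2.1.2] NOT false = true
[2.1] true OR true = true
[2.2.2.1] true AND true = true
[2.2.2] NOT true = false
[2.2] true → false = false
[2.3.2] true AND true = true
[2.3] true → true = true
[2] true AND false AND true = false
[root] true AND false = false
Overall: false → refused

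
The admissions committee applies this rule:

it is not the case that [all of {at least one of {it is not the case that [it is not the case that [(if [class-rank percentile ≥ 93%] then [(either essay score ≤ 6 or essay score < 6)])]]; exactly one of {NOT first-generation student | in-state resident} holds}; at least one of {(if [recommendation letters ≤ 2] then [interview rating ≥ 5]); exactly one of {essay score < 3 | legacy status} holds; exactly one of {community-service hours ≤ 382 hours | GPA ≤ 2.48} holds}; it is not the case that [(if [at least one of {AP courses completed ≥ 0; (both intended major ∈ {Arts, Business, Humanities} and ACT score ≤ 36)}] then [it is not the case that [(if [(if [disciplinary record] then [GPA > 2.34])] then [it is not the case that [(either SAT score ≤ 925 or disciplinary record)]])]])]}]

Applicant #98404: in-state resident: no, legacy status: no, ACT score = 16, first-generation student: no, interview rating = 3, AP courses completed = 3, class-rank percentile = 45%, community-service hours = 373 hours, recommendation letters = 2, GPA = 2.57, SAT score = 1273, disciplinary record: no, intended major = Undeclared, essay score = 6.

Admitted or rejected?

Atomic conditions:
  class-rank percentile ≥ 93%: 45 ≥ 93 is false
  essay score ≤ 6: 6 ≤ 6 is true
  essay score < 6: 6 < 6 is false
  NOT first-generation student: no → true
  in-state resident: no → false
  recommendation letters ≤ 2: 2 ≤ 2 is true
  interview rating ≥ 5: 3 ≥ 5 is false
  essay score < 3: 6 < 3 is false
  legacy status: no → false
  community-service hours ≤ 382 hours: 373 ≤ 382 is true
  GPA ≤ 2.48: 2.57 ≤ 2.48 is false
  AP courses completed ≥ 0: 3 ≥ 0 is true
  intended major ∈ {Arts, Business, Humanities}: Undeclared is not in the set → false
  ACT score ≤ 36: 16 ≤ 36 is true
  disciplinary record: no → false
  GPA > 2.34: 2.57 > 2.34 is true
  SAT score ≤ 925: 1273 ≤ 925 is false
Combine:
[1.1.1.1.1.2] true OR false = true
[1.1.1.1.1] false → true (antecedent false ⇒ implication holds) = true
[1.1.1.1] NOT true = false
[1.1.1] NOT false = true
[1.1.2] exactly-one(true, false) = true
[1.1] true OR true = true
[1.2.1] true → false = false
[1.2.2] exactly-one(false, false) = false
[1.2.3] exactly-one(true, false) = true
[1.2] false OR false OR true = true
[1.3.1.1.2] false AND true = false
[1.3.1.1] true OR false = true
[1.3.1.2.1.1] false → true (antecedent false ⇒ implication holds) = true
[1.3.1.2.1.2.1] false OR false = false
[1.3.1.2.1.2] NOT false = true
[1.3.1.2.1] true → true = true
[1.3.1.2] NOT true = false
[1.3.1] true → false = false
[1.3] NOT false = true
[1] true AND true AND true = true
[root] NOT true = false
Overall: false → rejected

Rejected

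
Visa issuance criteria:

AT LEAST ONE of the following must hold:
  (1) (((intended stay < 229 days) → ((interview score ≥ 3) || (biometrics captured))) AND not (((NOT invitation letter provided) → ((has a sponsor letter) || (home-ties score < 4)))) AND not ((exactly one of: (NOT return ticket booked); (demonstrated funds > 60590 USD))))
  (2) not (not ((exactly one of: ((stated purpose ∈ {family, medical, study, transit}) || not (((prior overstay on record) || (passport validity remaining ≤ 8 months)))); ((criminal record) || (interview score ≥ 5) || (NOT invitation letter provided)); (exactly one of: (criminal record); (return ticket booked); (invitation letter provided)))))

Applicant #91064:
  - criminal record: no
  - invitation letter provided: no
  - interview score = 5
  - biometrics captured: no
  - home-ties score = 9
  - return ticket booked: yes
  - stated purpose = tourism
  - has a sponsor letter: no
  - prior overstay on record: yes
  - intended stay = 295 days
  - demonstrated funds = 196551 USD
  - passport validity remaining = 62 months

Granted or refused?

Refused

Atomic conditions:
  intended stay < 229 days: 295 < 229 is false
  interview score ≥ 3: 5 ≥ 3 is true
  biometrics captured: no → false
  NOT invitation letter provided: no → true
  has a sponsor letter: no → false
  home-ties score < 4: 9 < 4 is false
  NOT return ticket booked: yes → false
  demonstrated funds > 60590 USD: 196551 > 60590 is true
  stated purpose ∈ {family, medical, study, transit}: tourism is not in the set → false
  prior overstay on record: yes → true
  passport validity remaining ≤ 8 months: 62 ≤ 8 is false
  criminal record: no → false
  interview score ≥ 5: 5 ≥ 5 is true
  return ticket booked: yes → true
  invitation letter provided: no → false
Combine:
[1.1.2] true OR false = true
[1.1] false → true (antecedent false ⇒ implication holds) = true
[1.2.1.2] false OR false = false
[1.2.1] true → false = false
[1.2] NOT false = true
[1.3.1] exactly-one(false, true) = true
[1.3] NOT true = false
[1] true AND true AND false = false
[2.1.1.1.2.1] true OR false = true
[2.1.1.1.2] NOT true = false
[2.1.1.1] false OR false = false
[2.1.1.2] false OR true OR true = true
[2.1.1.3] exactly-one(false, true, false) = true
[2.1.1] exactly-one(false, true, true) = false
[2.1] NOT false = true
[2] NOT true = false
[root] false OR false = false
Overall: false → refused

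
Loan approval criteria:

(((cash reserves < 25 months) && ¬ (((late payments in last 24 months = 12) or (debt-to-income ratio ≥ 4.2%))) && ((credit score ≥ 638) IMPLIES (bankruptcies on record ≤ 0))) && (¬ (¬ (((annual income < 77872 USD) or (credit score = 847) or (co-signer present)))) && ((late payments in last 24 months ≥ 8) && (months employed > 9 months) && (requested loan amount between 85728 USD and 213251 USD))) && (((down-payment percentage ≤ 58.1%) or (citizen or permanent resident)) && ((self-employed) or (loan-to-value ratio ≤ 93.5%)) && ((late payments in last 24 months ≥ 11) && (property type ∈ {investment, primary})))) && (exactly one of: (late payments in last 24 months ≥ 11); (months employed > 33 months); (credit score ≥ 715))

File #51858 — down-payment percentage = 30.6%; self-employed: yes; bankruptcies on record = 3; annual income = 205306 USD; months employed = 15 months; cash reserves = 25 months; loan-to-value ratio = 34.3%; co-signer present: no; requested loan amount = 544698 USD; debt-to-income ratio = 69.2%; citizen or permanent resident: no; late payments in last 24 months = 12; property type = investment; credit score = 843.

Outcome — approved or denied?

Denied

Atomic conditions:
  cash reserves < 25 months: 25 < 25 is false
  late payments in last 24 months = 12: 12 == 12 is true
  debt-to-income ratio ≥ 4.2%: 69.2 ≥ 4.2 is true
  credit score ≥ 638: 843 ≥ 638 is true
  bankruptcies on record ≤ 0: 3 ≤ 0 is false
  annual income < 77872 USD: 205306 < 77872 is false
  credit score = 847: 843 == 847 is false
  co-signer present: no → false
  late payments in last 24 months ≥ 8: 12 ≥ 8 is true
  months employed > 9 months: 15 > 9 is true
  requested loan amount between 85728 USD and 213251 USD: 544698 in [85728, 213251] is false
  down-payment percentage ≤ 58.1%: 30.6 ≤ 58.1 is true
  citizen or permanent resident: no → false
  self-employed: yes → true
  loan-to-value ratio ≤ 93.5%: 34.3 ≤ 93.5 is true
  late payments in last 24 months ≥ 11: 12 ≥ 11 is true
  property type ∈ {investment, primary}: investment is in the set → true
  months employed > 33 months: 15 > 33 is false
  credit score ≥ 715: 843 ≥ 715 is true
Combine:
[1.1.2.1] true OR true = true
[1.1.2] NOT true = false
[1.1.3] true → false = false
[1.1] false AND false AND false = false
[1.2.1.1.1] false OR false OR false = false
[1.2.1.1] NOT false = true
[1.2.1] NOT true = false
[1.2.2] true AND true AND false = false
[1.2] false AND false = false
[1.3.1] true OR false = true
[1.3.2] true OR true = true
[1.3.3] true AND true = true
[1.3] true AND true AND true = true
[1] false AND false AND true = false
[2] exactly-one(true, false, true) = false
[root] false AND false = false
Overall: false → denied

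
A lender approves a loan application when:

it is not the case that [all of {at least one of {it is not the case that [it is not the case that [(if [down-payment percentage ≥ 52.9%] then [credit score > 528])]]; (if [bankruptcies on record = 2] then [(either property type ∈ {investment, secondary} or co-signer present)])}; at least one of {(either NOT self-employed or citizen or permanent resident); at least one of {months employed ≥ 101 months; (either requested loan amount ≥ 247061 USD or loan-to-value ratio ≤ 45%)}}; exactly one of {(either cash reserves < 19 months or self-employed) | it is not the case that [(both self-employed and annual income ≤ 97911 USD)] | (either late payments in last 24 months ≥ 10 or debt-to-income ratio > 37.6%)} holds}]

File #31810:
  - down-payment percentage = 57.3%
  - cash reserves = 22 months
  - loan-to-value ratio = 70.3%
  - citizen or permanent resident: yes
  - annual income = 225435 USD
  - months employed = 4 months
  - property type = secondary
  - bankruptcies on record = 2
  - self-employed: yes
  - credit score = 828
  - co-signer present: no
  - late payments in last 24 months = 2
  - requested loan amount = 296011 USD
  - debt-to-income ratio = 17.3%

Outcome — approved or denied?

Atomic conditions:
  down-payment percentage ≥ 52.9%: 57.3 ≥ 52.9 is true
  credit score > 528: 828 > 528 is true
  bankruptcies on record = 2: 2 == 2 is true
  property type ∈ {investment, secondary}: secondary is in the set → true
  co-signer present: no → false
  NOT self-employed: yes → false
  citizen or permanent resident: yes → true
  months employed ≥ 101 months: 4 ≥ 101 is false
  requested loan amount ≥ 247061 USD: 296011 ≥ 247061 is true
  loan-to-value ratio ≤ 45%: 70.3 ≤ 45 is false
  cash reserves < 19 months: 22 < 19 is false
  self-employed: yes → true
  annual income ≤ 97911 USD: 225435 ≤ 97911 is false
  late payments in last 24 months ≥ 10: 2 ≥ 10 is false
  debt-to-income ratio > 37.6%: 17.3 > 37.6 is false
Combine:
[1.1.1.1.1] true → true = true
[1.1.1.1] NOT true = false
[1.1.1] NOT false = true
[1.1.2.2] true OR false = true
[1.1.2] true → true = true
[1.1] true OR true = true
[1.2.1] false OR true = true
[1.2.2.2] true OR false = true
[1.2.2] false OR true = true
[1.2] true OR true = true
[1.3.1] false OR true = true
[1.3.2.1] true AND false = false
[1.3.2] NOT false = true
[1.3.3] false OR false = false
[1.3] exactly-one(true, true, false) = false
[1] true AND true AND false = false
[root] NOT false = true
Overall: true → approved

Approved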